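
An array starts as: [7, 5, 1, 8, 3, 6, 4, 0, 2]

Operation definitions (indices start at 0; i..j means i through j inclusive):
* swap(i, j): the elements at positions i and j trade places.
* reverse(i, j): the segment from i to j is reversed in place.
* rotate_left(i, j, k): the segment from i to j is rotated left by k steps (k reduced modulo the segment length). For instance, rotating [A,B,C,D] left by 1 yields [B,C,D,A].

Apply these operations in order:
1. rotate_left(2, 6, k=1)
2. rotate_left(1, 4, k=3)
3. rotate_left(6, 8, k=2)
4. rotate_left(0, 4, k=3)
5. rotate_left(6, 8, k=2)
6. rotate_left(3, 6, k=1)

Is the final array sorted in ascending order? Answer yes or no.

Answer: no

Derivation:
After 1 (rotate_left(2, 6, k=1)): [7, 5, 8, 3, 6, 4, 1, 0, 2]
After 2 (rotate_left(1, 4, k=3)): [7, 6, 5, 8, 3, 4, 1, 0, 2]
After 3 (rotate_left(6, 8, k=2)): [7, 6, 5, 8, 3, 4, 2, 1, 0]
After 4 (rotate_left(0, 4, k=3)): [8, 3, 7, 6, 5, 4, 2, 1, 0]
After 5 (rotate_left(6, 8, k=2)): [8, 3, 7, 6, 5, 4, 0, 2, 1]
After 6 (rotate_left(3, 6, k=1)): [8, 3, 7, 5, 4, 0, 6, 2, 1]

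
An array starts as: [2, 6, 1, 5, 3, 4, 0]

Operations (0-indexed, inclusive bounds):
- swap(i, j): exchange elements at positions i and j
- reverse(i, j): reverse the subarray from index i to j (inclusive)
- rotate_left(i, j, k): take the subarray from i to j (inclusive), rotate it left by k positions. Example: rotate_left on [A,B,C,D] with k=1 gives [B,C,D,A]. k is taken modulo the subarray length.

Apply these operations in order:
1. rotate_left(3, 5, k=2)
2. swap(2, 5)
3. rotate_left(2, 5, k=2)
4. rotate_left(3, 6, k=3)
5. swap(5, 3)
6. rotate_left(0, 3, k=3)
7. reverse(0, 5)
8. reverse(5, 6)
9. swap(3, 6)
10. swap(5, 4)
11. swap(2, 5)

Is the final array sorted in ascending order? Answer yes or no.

Answer: yes

Derivation:
After 1 (rotate_left(3, 5, k=2)): [2, 6, 1, 4, 5, 3, 0]
After 2 (swap(2, 5)): [2, 6, 3, 4, 5, 1, 0]
After 3 (rotate_left(2, 5, k=2)): [2, 6, 5, 1, 3, 4, 0]
After 4 (rotate_left(3, 6, k=3)): [2, 6, 5, 0, 1, 3, 4]
After 5 (swap(5, 3)): [2, 6, 5, 3, 1, 0, 4]
After 6 (rotate_left(0, 3, k=3)): [3, 2, 6, 5, 1, 0, 4]
After 7 (reverse(0, 5)): [0, 1, 5, 6, 2, 3, 4]
After 8 (reverse(5, 6)): [0, 1, 5, 6, 2, 4, 3]
After 9 (swap(3, 6)): [0, 1, 5, 3, 2, 4, 6]
After 10 (swap(5, 4)): [0, 1, 5, 3, 4, 2, 6]
After 11 (swap(2, 5)): [0, 1, 2, 3, 4, 5, 6]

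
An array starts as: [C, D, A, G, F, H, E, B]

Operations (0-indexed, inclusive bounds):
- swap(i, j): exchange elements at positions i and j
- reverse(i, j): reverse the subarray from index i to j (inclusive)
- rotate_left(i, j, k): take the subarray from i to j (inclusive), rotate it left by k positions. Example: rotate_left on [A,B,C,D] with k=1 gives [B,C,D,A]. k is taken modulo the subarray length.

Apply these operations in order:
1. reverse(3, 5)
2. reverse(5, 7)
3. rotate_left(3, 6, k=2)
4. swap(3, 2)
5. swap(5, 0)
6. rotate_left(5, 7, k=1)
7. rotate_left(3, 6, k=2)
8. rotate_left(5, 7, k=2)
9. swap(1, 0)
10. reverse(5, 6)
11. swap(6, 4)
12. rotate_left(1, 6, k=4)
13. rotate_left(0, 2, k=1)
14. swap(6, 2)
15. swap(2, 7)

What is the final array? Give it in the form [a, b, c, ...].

Answer: [A, G, E, H, B, F, D, C]

Derivation:
After 1 (reverse(3, 5)): [C, D, A, H, F, G, E, B]
After 2 (reverse(5, 7)): [C, D, A, H, F, B, E, G]
After 3 (rotate_left(3, 6, k=2)): [C, D, A, B, E, H, F, G]
After 4 (swap(3, 2)): [C, D, B, A, E, H, F, G]
After 5 (swap(5, 0)): [H, D, B, A, E, C, F, G]
After 6 (rotate_left(5, 7, k=1)): [H, D, B, A, E, F, G, C]
After 7 (rotate_left(3, 6, k=2)): [H, D, B, F, G, A, E, C]
After 8 (rotate_left(5, 7, k=2)): [H, D, B, F, G, C, A, E]
After 9 (swap(1, 0)): [D, H, B, F, G, C, A, E]
After 10 (reverse(5, 6)): [D, H, B, F, G, A, C, E]
After 11 (swap(6, 4)): [D, H, B, F, C, A, G, E]
After 12 (rotate_left(1, 6, k=4)): [D, A, G, H, B, F, C, E]
After 13 (rotate_left(0, 2, k=1)): [A, G, D, H, B, F, C, E]
After 14 (swap(6, 2)): [A, G, C, H, B, F, D, E]
After 15 (swap(2, 7)): [A, G, E, H, B, F, D, C]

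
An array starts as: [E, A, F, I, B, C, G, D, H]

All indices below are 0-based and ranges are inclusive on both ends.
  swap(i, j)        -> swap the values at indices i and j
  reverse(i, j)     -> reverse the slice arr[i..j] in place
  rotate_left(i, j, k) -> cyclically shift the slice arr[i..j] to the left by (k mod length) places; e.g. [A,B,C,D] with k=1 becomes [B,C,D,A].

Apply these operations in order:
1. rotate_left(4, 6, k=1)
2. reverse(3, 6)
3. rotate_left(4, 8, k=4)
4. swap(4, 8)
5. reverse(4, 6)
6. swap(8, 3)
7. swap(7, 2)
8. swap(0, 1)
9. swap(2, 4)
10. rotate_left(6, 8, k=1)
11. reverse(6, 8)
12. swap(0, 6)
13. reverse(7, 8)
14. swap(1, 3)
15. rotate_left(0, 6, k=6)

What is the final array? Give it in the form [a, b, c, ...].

After 1 (rotate_left(4, 6, k=1)): [E, A, F, I, C, G, B, D, H]
After 2 (reverse(3, 6)): [E, A, F, B, G, C, I, D, H]
After 3 (rotate_left(4, 8, k=4)): [E, A, F, B, H, G, C, I, D]
After 4 (swap(4, 8)): [E, A, F, B, D, G, C, I, H]
After 5 (reverse(4, 6)): [E, A, F, B, C, G, D, I, H]
After 6 (swap(8, 3)): [E, A, F, H, C, G, D, I, B]
After 7 (swap(7, 2)): [E, A, I, H, C, G, D, F, B]
After 8 (swap(0, 1)): [A, E, I, H, C, G, D, F, B]
After 9 (swap(2, 4)): [A, E, C, H, I, G, D, F, B]
After 10 (rotate_left(6, 8, k=1)): [A, E, C, H, I, G, F, B, D]
After 11 (reverse(6, 8)): [A, E, C, H, I, G, D, B, F]
After 12 (swap(0, 6)): [D, E, C, H, I, G, A, B, F]
After 13 (reverse(7, 8)): [D, E, C, H, I, G, A, F, B]
After 14 (swap(1, 3)): [D, H, C, E, I, G, A, F, B]
After 15 (rotate_left(0, 6, k=6)): [A, D, H, C, E, I, G, F, B]

Answer: [A, D, H, C, E, I, G, F, B]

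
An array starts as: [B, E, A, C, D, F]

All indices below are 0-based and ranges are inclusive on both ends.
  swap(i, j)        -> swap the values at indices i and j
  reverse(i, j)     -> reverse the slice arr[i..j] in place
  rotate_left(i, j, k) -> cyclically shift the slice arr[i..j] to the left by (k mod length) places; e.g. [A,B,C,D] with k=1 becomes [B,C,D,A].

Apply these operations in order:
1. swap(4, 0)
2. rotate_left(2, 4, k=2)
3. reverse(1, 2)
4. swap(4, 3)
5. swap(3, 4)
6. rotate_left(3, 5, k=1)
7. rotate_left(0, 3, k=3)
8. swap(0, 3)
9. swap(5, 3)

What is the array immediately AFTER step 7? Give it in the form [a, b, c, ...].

Answer: [C, D, B, E, F, A]

Derivation:
After 1 (swap(4, 0)): [D, E, A, C, B, F]
After 2 (rotate_left(2, 4, k=2)): [D, E, B, A, C, F]
After 3 (reverse(1, 2)): [D, B, E, A, C, F]
After 4 (swap(4, 3)): [D, B, E, C, A, F]
After 5 (swap(3, 4)): [D, B, E, A, C, F]
After 6 (rotate_left(3, 5, k=1)): [D, B, E, C, F, A]
After 7 (rotate_left(0, 3, k=3)): [C, D, B, E, F, A]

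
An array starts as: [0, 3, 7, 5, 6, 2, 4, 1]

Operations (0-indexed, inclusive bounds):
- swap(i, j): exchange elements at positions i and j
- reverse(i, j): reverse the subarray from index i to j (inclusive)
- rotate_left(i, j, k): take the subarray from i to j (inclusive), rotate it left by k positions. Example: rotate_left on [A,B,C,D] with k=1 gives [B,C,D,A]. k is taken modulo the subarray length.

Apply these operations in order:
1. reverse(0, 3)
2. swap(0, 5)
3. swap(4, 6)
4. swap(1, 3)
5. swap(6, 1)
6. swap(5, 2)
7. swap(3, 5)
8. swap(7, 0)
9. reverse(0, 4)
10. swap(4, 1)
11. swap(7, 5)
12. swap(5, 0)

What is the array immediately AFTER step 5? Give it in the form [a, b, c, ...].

Answer: [2, 6, 3, 7, 4, 5, 0, 1]

Derivation:
After 1 (reverse(0, 3)): [5, 7, 3, 0, 6, 2, 4, 1]
After 2 (swap(0, 5)): [2, 7, 3, 0, 6, 5, 4, 1]
After 3 (swap(4, 6)): [2, 7, 3, 0, 4, 5, 6, 1]
After 4 (swap(1, 3)): [2, 0, 3, 7, 4, 5, 6, 1]
After 5 (swap(6, 1)): [2, 6, 3, 7, 4, 5, 0, 1]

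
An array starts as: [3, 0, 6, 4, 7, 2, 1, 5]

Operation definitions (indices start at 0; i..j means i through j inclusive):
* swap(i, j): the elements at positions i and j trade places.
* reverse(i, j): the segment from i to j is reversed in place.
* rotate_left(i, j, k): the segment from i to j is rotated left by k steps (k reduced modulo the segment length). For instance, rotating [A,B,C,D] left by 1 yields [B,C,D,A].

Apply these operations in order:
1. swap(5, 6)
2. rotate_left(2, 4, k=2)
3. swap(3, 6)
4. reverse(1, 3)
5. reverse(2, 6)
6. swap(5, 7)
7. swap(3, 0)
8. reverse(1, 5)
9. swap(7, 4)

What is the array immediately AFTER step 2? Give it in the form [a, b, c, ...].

Answer: [3, 0, 7, 6, 4, 1, 2, 5]

Derivation:
After 1 (swap(5, 6)): [3, 0, 6, 4, 7, 1, 2, 5]
After 2 (rotate_left(2, 4, k=2)): [3, 0, 7, 6, 4, 1, 2, 5]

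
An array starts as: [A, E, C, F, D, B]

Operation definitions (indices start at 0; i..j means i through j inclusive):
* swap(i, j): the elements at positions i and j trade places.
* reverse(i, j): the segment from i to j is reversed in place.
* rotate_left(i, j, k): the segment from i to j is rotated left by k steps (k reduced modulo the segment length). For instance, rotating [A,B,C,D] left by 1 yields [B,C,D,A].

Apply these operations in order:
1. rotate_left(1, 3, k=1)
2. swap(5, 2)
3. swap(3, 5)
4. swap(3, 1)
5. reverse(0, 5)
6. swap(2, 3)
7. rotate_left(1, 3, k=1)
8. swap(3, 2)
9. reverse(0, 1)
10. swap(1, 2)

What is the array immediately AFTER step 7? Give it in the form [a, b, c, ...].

Answer: [E, B, C, D, F, A]

Derivation:
After 1 (rotate_left(1, 3, k=1)): [A, C, F, E, D, B]
After 2 (swap(5, 2)): [A, C, B, E, D, F]
After 3 (swap(3, 5)): [A, C, B, F, D, E]
After 4 (swap(3, 1)): [A, F, B, C, D, E]
After 5 (reverse(0, 5)): [E, D, C, B, F, A]
After 6 (swap(2, 3)): [E, D, B, C, F, A]
After 7 (rotate_left(1, 3, k=1)): [E, B, C, D, F, A]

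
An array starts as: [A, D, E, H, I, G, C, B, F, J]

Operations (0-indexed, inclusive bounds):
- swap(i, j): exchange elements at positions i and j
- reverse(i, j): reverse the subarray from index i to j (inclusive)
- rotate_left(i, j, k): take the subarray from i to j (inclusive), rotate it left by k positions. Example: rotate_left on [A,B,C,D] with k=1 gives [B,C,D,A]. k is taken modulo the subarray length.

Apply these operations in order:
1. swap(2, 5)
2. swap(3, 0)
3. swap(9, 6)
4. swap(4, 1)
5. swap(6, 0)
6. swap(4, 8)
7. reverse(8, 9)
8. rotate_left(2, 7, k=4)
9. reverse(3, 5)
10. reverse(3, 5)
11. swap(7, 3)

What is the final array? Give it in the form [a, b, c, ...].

After 1 (swap(2, 5)): [A, D, G, H, I, E, C, B, F, J]
After 2 (swap(3, 0)): [H, D, G, A, I, E, C, B, F, J]
After 3 (swap(9, 6)): [H, D, G, A, I, E, J, B, F, C]
After 4 (swap(4, 1)): [H, I, G, A, D, E, J, B, F, C]
After 5 (swap(6, 0)): [J, I, G, A, D, E, H, B, F, C]
After 6 (swap(4, 8)): [J, I, G, A, F, E, H, B, D, C]
After 7 (reverse(8, 9)): [J, I, G, A, F, E, H, B, C, D]
After 8 (rotate_left(2, 7, k=4)): [J, I, H, B, G, A, F, E, C, D]
After 9 (reverse(3, 5)): [J, I, H, A, G, B, F, E, C, D]
After 10 (reverse(3, 5)): [J, I, H, B, G, A, F, E, C, D]
After 11 (swap(7, 3)): [J, I, H, E, G, A, F, B, C, D]

Answer: [J, I, H, E, G, A, F, B, C, D]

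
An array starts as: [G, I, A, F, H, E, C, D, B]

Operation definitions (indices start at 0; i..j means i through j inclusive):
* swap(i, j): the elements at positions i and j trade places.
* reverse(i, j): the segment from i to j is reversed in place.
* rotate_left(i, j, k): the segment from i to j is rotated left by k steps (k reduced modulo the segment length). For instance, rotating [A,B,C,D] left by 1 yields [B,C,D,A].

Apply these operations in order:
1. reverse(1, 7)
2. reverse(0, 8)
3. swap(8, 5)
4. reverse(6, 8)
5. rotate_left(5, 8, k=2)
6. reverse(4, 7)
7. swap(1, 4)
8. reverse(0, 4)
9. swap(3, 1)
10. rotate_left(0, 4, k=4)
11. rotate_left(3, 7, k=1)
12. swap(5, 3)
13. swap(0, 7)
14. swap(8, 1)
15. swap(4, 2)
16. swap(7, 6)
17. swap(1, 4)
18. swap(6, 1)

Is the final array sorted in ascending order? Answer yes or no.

After 1 (reverse(1, 7)): [G, D, C, E, H, F, A, I, B]
After 2 (reverse(0, 8)): [B, I, A, F, H, E, C, D, G]
After 3 (swap(8, 5)): [B, I, A, F, H, G, C, D, E]
After 4 (reverse(6, 8)): [B, I, A, F, H, G, E, D, C]
After 5 (rotate_left(5, 8, k=2)): [B, I, A, F, H, D, C, G, E]
After 6 (reverse(4, 7)): [B, I, A, F, G, C, D, H, E]
After 7 (swap(1, 4)): [B, G, A, F, I, C, D, H, E]
After 8 (reverse(0, 4)): [I, F, A, G, B, C, D, H, E]
After 9 (swap(3, 1)): [I, G, A, F, B, C, D, H, E]
After 10 (rotate_left(0, 4, k=4)): [B, I, G, A, F, C, D, H, E]
After 11 (rotate_left(3, 7, k=1)): [B, I, G, F, C, D, H, A, E]
After 12 (swap(5, 3)): [B, I, G, D, C, F, H, A, E]
After 13 (swap(0, 7)): [A, I, G, D, C, F, H, B, E]
After 14 (swap(8, 1)): [A, E, G, D, C, F, H, B, I]
After 15 (swap(4, 2)): [A, E, C, D, G, F, H, B, I]
After 16 (swap(7, 6)): [A, E, C, D, G, F, B, H, I]
After 17 (swap(1, 4)): [A, G, C, D, E, F, B, H, I]
After 18 (swap(6, 1)): [A, B, C, D, E, F, G, H, I]

Answer: yes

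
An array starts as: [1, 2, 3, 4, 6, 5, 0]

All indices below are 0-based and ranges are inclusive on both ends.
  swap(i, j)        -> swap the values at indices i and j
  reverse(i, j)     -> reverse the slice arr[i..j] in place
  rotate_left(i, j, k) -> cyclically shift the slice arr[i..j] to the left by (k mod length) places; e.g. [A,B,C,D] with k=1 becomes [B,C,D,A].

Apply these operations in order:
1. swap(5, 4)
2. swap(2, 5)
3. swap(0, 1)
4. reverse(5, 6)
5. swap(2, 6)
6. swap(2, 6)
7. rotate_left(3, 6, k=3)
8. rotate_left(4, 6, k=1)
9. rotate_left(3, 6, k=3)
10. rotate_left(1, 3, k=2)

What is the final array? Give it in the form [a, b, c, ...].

Answer: [2, 4, 1, 6, 3, 5, 0]

Derivation:
After 1 (swap(5, 4)): [1, 2, 3, 4, 5, 6, 0]
After 2 (swap(2, 5)): [1, 2, 6, 4, 5, 3, 0]
After 3 (swap(0, 1)): [2, 1, 6, 4, 5, 3, 0]
After 4 (reverse(5, 6)): [2, 1, 6, 4, 5, 0, 3]
After 5 (swap(2, 6)): [2, 1, 3, 4, 5, 0, 6]
After 6 (swap(2, 6)): [2, 1, 6, 4, 5, 0, 3]
After 7 (rotate_left(3, 6, k=3)): [2, 1, 6, 3, 4, 5, 0]
After 8 (rotate_left(4, 6, k=1)): [2, 1, 6, 3, 5, 0, 4]
After 9 (rotate_left(3, 6, k=3)): [2, 1, 6, 4, 3, 5, 0]
After 10 (rotate_left(1, 3, k=2)): [2, 4, 1, 6, 3, 5, 0]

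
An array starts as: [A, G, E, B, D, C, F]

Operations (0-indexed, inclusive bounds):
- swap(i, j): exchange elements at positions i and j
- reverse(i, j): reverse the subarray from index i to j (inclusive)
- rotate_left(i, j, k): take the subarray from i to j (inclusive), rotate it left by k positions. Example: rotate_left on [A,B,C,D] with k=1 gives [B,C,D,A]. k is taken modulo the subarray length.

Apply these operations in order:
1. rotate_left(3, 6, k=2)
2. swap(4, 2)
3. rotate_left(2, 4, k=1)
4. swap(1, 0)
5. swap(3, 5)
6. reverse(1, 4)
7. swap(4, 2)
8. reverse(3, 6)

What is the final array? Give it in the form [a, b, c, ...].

After 1 (rotate_left(3, 6, k=2)): [A, G, E, C, F, B, D]
After 2 (swap(4, 2)): [A, G, F, C, E, B, D]
After 3 (rotate_left(2, 4, k=1)): [A, G, C, E, F, B, D]
After 4 (swap(1, 0)): [G, A, C, E, F, B, D]
After 5 (swap(3, 5)): [G, A, C, B, F, E, D]
After 6 (reverse(1, 4)): [G, F, B, C, A, E, D]
After 7 (swap(4, 2)): [G, F, A, C, B, E, D]
After 8 (reverse(3, 6)): [G, F, A, D, E, B, C]

Answer: [G, F, A, D, E, B, C]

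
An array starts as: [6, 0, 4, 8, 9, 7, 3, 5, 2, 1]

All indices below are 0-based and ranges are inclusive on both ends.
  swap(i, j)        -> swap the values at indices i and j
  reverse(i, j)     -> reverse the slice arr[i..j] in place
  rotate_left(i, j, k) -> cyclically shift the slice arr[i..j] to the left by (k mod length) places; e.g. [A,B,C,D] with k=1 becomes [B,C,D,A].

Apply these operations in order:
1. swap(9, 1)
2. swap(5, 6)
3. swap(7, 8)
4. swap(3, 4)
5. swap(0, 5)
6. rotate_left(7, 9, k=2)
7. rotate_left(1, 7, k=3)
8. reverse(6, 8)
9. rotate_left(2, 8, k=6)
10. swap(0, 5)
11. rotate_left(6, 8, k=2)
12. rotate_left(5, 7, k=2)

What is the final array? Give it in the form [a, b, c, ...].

After 1 (swap(9, 1)): [6, 1, 4, 8, 9, 7, 3, 5, 2, 0]
After 2 (swap(5, 6)): [6, 1, 4, 8, 9, 3, 7, 5, 2, 0]
After 3 (swap(7, 8)): [6, 1, 4, 8, 9, 3, 7, 2, 5, 0]
After 4 (swap(3, 4)): [6, 1, 4, 9, 8, 3, 7, 2, 5, 0]
After 5 (swap(0, 5)): [3, 1, 4, 9, 8, 6, 7, 2, 5, 0]
After 6 (rotate_left(7, 9, k=2)): [3, 1, 4, 9, 8, 6, 7, 0, 2, 5]
After 7 (rotate_left(1, 7, k=3)): [3, 8, 6, 7, 0, 1, 4, 9, 2, 5]
After 8 (reverse(6, 8)): [3, 8, 6, 7, 0, 1, 2, 9, 4, 5]
After 9 (rotate_left(2, 8, k=6)): [3, 8, 4, 6, 7, 0, 1, 2, 9, 5]
After 10 (swap(0, 5)): [0, 8, 4, 6, 7, 3, 1, 2, 9, 5]
After 11 (rotate_left(6, 8, k=2)): [0, 8, 4, 6, 7, 3, 9, 1, 2, 5]
After 12 (rotate_left(5, 7, k=2)): [0, 8, 4, 6, 7, 1, 3, 9, 2, 5]

Answer: [0, 8, 4, 6, 7, 1, 3, 9, 2, 5]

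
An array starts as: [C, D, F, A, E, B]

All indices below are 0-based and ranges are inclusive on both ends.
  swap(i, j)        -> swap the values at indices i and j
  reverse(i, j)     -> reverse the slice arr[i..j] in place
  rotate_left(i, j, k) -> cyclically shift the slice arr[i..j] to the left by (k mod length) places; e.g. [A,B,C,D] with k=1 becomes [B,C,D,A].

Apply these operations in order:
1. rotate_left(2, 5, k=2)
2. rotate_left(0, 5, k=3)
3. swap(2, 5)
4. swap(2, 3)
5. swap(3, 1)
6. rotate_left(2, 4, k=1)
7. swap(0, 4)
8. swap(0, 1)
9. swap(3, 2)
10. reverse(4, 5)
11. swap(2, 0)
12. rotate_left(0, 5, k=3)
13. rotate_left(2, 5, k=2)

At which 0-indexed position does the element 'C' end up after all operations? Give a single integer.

After 1 (rotate_left(2, 5, k=2)): [C, D, E, B, F, A]
After 2 (rotate_left(0, 5, k=3)): [B, F, A, C, D, E]
After 3 (swap(2, 5)): [B, F, E, C, D, A]
After 4 (swap(2, 3)): [B, F, C, E, D, A]
After 5 (swap(3, 1)): [B, E, C, F, D, A]
After 6 (rotate_left(2, 4, k=1)): [B, E, F, D, C, A]
After 7 (swap(0, 4)): [C, E, F, D, B, A]
After 8 (swap(0, 1)): [E, C, F, D, B, A]
After 9 (swap(3, 2)): [E, C, D, F, B, A]
After 10 (reverse(4, 5)): [E, C, D, F, A, B]
After 11 (swap(2, 0)): [D, C, E, F, A, B]
After 12 (rotate_left(0, 5, k=3)): [F, A, B, D, C, E]
After 13 (rotate_left(2, 5, k=2)): [F, A, C, E, B, D]

Answer: 2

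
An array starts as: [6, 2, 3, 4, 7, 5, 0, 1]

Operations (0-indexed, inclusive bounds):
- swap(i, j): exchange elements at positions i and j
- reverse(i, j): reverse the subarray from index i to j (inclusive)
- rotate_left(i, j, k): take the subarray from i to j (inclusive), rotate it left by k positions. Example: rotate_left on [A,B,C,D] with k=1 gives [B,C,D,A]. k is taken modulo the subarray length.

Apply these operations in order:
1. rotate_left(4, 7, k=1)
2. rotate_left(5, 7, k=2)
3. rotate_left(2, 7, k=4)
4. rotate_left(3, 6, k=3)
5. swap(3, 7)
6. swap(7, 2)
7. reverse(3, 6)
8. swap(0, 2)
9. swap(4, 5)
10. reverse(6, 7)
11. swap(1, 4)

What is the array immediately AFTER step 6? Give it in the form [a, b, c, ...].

After 1 (rotate_left(4, 7, k=1)): [6, 2, 3, 4, 5, 0, 1, 7]
After 2 (rotate_left(5, 7, k=2)): [6, 2, 3, 4, 5, 7, 0, 1]
After 3 (rotate_left(2, 7, k=4)): [6, 2, 0, 1, 3, 4, 5, 7]
After 4 (rotate_left(3, 6, k=3)): [6, 2, 0, 5, 1, 3, 4, 7]
After 5 (swap(3, 7)): [6, 2, 0, 7, 1, 3, 4, 5]
After 6 (swap(7, 2)): [6, 2, 5, 7, 1, 3, 4, 0]

Answer: [6, 2, 5, 7, 1, 3, 4, 0]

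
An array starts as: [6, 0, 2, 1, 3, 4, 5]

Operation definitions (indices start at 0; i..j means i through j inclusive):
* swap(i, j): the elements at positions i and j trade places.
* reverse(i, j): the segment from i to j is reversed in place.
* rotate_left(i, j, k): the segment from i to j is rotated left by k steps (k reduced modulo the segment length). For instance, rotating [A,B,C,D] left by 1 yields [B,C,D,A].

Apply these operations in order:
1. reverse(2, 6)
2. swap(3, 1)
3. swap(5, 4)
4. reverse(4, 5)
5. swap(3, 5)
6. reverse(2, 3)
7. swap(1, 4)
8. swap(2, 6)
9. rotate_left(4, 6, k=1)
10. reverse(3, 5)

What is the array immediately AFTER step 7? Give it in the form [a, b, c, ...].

Answer: [6, 3, 1, 5, 4, 0, 2]

Derivation:
After 1 (reverse(2, 6)): [6, 0, 5, 4, 3, 1, 2]
After 2 (swap(3, 1)): [6, 4, 5, 0, 3, 1, 2]
After 3 (swap(5, 4)): [6, 4, 5, 0, 1, 3, 2]
After 4 (reverse(4, 5)): [6, 4, 5, 0, 3, 1, 2]
After 5 (swap(3, 5)): [6, 4, 5, 1, 3, 0, 2]
After 6 (reverse(2, 3)): [6, 4, 1, 5, 3, 0, 2]
After 7 (swap(1, 4)): [6, 3, 1, 5, 4, 0, 2]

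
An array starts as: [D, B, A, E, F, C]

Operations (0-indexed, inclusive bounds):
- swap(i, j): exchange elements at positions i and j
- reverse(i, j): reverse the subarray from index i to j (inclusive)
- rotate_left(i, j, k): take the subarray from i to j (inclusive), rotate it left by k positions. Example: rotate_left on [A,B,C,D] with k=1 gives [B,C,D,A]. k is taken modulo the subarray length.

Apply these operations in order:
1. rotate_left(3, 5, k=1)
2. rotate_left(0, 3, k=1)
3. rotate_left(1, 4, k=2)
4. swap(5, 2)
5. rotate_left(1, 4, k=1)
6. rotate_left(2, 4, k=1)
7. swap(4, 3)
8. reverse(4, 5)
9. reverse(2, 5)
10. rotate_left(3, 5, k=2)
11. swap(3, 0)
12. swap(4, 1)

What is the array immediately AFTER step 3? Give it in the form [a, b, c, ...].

Answer: [B, D, C, A, F, E]

Derivation:
After 1 (rotate_left(3, 5, k=1)): [D, B, A, F, C, E]
After 2 (rotate_left(0, 3, k=1)): [B, A, F, D, C, E]
After 3 (rotate_left(1, 4, k=2)): [B, D, C, A, F, E]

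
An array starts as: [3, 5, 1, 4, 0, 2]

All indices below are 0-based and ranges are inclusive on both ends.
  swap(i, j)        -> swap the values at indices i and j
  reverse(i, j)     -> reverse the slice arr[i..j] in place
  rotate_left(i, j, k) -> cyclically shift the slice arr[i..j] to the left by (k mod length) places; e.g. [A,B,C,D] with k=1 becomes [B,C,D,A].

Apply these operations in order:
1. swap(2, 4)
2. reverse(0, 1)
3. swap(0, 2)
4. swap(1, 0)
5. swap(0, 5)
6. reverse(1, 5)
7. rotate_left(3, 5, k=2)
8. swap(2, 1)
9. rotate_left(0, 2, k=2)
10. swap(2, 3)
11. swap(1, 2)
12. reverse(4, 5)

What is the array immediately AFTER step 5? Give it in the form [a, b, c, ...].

Answer: [2, 0, 5, 4, 1, 3]

Derivation:
After 1 (swap(2, 4)): [3, 5, 0, 4, 1, 2]
After 2 (reverse(0, 1)): [5, 3, 0, 4, 1, 2]
After 3 (swap(0, 2)): [0, 3, 5, 4, 1, 2]
After 4 (swap(1, 0)): [3, 0, 5, 4, 1, 2]
After 5 (swap(0, 5)): [2, 0, 5, 4, 1, 3]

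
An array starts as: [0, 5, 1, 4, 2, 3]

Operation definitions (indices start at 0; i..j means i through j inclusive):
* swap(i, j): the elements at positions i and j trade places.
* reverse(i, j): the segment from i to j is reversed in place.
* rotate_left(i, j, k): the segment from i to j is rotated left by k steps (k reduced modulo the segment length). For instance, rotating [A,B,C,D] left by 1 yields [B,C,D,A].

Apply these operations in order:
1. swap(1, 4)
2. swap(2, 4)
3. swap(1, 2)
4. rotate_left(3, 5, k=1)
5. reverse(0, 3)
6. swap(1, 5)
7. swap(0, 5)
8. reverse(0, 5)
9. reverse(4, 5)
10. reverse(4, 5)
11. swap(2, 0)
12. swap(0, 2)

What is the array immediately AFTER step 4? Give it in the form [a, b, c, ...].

After 1 (swap(1, 4)): [0, 2, 1, 4, 5, 3]
After 2 (swap(2, 4)): [0, 2, 5, 4, 1, 3]
After 3 (swap(1, 2)): [0, 5, 2, 4, 1, 3]
After 4 (rotate_left(3, 5, k=1)): [0, 5, 2, 1, 3, 4]

Answer: [0, 5, 2, 1, 3, 4]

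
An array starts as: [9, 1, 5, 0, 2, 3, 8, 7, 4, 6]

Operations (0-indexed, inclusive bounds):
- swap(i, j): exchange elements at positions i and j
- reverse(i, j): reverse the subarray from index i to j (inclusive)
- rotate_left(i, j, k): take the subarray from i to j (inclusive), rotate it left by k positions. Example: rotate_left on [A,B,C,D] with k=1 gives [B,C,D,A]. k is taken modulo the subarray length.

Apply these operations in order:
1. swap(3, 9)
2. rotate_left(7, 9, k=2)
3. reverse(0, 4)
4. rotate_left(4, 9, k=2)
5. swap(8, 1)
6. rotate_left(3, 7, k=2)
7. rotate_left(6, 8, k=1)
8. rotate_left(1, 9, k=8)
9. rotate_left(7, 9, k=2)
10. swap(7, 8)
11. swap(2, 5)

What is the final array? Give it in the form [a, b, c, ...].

Answer: [2, 3, 7, 5, 0, 9, 4, 8, 1, 6]

Derivation:
After 1 (swap(3, 9)): [9, 1, 5, 6, 2, 3, 8, 7, 4, 0]
After 2 (rotate_left(7, 9, k=2)): [9, 1, 5, 6, 2, 3, 8, 0, 7, 4]
After 3 (reverse(0, 4)): [2, 6, 5, 1, 9, 3, 8, 0, 7, 4]
After 4 (rotate_left(4, 9, k=2)): [2, 6, 5, 1, 8, 0, 7, 4, 9, 3]
After 5 (swap(8, 1)): [2, 9, 5, 1, 8, 0, 7, 4, 6, 3]
After 6 (rotate_left(3, 7, k=2)): [2, 9, 5, 0, 7, 4, 1, 8, 6, 3]
After 7 (rotate_left(6, 8, k=1)): [2, 9, 5, 0, 7, 4, 8, 6, 1, 3]
After 8 (rotate_left(1, 9, k=8)): [2, 3, 9, 5, 0, 7, 4, 8, 6, 1]
After 9 (rotate_left(7, 9, k=2)): [2, 3, 9, 5, 0, 7, 4, 1, 8, 6]
After 10 (swap(7, 8)): [2, 3, 9, 5, 0, 7, 4, 8, 1, 6]
After 11 (swap(2, 5)): [2, 3, 7, 5, 0, 9, 4, 8, 1, 6]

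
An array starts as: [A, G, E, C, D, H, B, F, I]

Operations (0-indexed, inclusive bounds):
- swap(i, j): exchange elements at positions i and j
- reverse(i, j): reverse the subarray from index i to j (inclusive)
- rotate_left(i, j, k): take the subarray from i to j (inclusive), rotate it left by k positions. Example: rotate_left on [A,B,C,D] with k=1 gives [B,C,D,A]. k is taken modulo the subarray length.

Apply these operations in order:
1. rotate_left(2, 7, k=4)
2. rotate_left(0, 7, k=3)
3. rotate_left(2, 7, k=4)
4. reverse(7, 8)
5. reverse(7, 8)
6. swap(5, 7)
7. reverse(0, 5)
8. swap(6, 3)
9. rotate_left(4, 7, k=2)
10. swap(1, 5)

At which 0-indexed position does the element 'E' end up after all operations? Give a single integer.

Answer: 6

Derivation:
After 1 (rotate_left(2, 7, k=4)): [A, G, B, F, E, C, D, H, I]
After 2 (rotate_left(0, 7, k=3)): [F, E, C, D, H, A, G, B, I]
After 3 (rotate_left(2, 7, k=4)): [F, E, G, B, C, D, H, A, I]
After 4 (reverse(7, 8)): [F, E, G, B, C, D, H, I, A]
After 5 (reverse(7, 8)): [F, E, G, B, C, D, H, A, I]
After 6 (swap(5, 7)): [F, E, G, B, C, A, H, D, I]
After 7 (reverse(0, 5)): [A, C, B, G, E, F, H, D, I]
After 8 (swap(6, 3)): [A, C, B, H, E, F, G, D, I]
After 9 (rotate_left(4, 7, k=2)): [A, C, B, H, G, D, E, F, I]
After 10 (swap(1, 5)): [A, D, B, H, G, C, E, F, I]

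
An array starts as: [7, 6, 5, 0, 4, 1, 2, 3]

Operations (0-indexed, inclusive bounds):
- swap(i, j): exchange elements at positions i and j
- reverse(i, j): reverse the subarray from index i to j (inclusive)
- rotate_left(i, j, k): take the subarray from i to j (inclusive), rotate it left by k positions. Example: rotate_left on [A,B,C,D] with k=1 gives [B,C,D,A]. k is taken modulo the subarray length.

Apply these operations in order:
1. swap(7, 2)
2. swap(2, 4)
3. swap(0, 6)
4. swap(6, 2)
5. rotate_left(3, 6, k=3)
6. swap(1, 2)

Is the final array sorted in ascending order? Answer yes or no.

Answer: no

Derivation:
After 1 (swap(7, 2)): [7, 6, 3, 0, 4, 1, 2, 5]
After 2 (swap(2, 4)): [7, 6, 4, 0, 3, 1, 2, 5]
After 3 (swap(0, 6)): [2, 6, 4, 0, 3, 1, 7, 5]
After 4 (swap(6, 2)): [2, 6, 7, 0, 3, 1, 4, 5]
After 5 (rotate_left(3, 6, k=3)): [2, 6, 7, 4, 0, 3, 1, 5]
After 6 (swap(1, 2)): [2, 7, 6, 4, 0, 3, 1, 5]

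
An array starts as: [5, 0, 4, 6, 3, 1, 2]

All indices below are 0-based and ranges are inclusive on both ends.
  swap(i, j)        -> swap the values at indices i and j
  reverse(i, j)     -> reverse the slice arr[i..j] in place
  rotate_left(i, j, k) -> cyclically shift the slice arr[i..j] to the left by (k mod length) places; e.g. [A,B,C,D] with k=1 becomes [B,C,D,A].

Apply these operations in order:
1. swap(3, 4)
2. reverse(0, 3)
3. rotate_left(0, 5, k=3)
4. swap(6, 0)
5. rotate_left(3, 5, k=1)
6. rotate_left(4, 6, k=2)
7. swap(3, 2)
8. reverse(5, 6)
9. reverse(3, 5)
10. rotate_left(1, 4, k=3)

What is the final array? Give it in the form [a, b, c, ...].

After 1 (swap(3, 4)): [5, 0, 4, 3, 6, 1, 2]
After 2 (reverse(0, 3)): [3, 4, 0, 5, 6, 1, 2]
After 3 (rotate_left(0, 5, k=3)): [5, 6, 1, 3, 4, 0, 2]
After 4 (swap(6, 0)): [2, 6, 1, 3, 4, 0, 5]
After 5 (rotate_left(3, 5, k=1)): [2, 6, 1, 4, 0, 3, 5]
After 6 (rotate_left(4, 6, k=2)): [2, 6, 1, 4, 5, 0, 3]
After 7 (swap(3, 2)): [2, 6, 4, 1, 5, 0, 3]
After 8 (reverse(5, 6)): [2, 6, 4, 1, 5, 3, 0]
After 9 (reverse(3, 5)): [2, 6, 4, 3, 5, 1, 0]
After 10 (rotate_left(1, 4, k=3)): [2, 5, 6, 4, 3, 1, 0]

Answer: [2, 5, 6, 4, 3, 1, 0]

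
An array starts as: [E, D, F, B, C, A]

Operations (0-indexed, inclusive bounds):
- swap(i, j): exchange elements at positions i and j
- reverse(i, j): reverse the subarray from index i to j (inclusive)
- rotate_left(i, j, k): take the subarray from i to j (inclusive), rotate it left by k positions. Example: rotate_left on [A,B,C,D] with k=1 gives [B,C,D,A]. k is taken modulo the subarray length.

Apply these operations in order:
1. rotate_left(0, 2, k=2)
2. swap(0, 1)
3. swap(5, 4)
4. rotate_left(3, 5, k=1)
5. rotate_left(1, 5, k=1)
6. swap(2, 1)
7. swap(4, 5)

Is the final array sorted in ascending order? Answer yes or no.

After 1 (rotate_left(0, 2, k=2)): [F, E, D, B, C, A]
After 2 (swap(0, 1)): [E, F, D, B, C, A]
After 3 (swap(5, 4)): [E, F, D, B, A, C]
After 4 (rotate_left(3, 5, k=1)): [E, F, D, A, C, B]
After 5 (rotate_left(1, 5, k=1)): [E, D, A, C, B, F]
After 6 (swap(2, 1)): [E, A, D, C, B, F]
After 7 (swap(4, 5)): [E, A, D, C, F, B]

Answer: no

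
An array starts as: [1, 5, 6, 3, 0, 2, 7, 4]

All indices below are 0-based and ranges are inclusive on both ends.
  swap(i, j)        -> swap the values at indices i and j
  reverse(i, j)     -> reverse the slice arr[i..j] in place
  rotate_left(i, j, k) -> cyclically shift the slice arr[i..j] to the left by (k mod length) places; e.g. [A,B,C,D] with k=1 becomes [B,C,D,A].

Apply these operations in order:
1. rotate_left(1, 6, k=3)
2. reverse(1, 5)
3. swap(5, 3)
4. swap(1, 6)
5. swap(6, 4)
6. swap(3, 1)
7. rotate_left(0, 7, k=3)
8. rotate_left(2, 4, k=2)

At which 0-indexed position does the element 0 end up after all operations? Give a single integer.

After 1 (rotate_left(1, 6, k=3)): [1, 0, 2, 7, 5, 6, 3, 4]
After 2 (reverse(1, 5)): [1, 6, 5, 7, 2, 0, 3, 4]
After 3 (swap(5, 3)): [1, 6, 5, 0, 2, 7, 3, 4]
After 4 (swap(1, 6)): [1, 3, 5, 0, 2, 7, 6, 4]
After 5 (swap(6, 4)): [1, 3, 5, 0, 6, 7, 2, 4]
After 6 (swap(3, 1)): [1, 0, 5, 3, 6, 7, 2, 4]
After 7 (rotate_left(0, 7, k=3)): [3, 6, 7, 2, 4, 1, 0, 5]
After 8 (rotate_left(2, 4, k=2)): [3, 6, 4, 7, 2, 1, 0, 5]

Answer: 6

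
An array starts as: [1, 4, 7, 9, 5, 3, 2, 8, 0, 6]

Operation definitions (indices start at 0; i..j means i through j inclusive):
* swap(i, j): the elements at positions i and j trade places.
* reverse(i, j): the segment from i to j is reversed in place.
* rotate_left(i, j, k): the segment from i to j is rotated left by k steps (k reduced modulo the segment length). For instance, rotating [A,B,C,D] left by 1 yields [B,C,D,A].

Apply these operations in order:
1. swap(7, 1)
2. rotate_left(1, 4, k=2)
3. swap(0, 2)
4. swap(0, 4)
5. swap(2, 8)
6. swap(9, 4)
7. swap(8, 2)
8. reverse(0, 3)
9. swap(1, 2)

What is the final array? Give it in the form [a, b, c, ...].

Answer: [8, 9, 1, 7, 6, 3, 2, 4, 0, 5]

Derivation:
After 1 (swap(7, 1)): [1, 8, 7, 9, 5, 3, 2, 4, 0, 6]
After 2 (rotate_left(1, 4, k=2)): [1, 9, 5, 8, 7, 3, 2, 4, 0, 6]
After 3 (swap(0, 2)): [5, 9, 1, 8, 7, 3, 2, 4, 0, 6]
After 4 (swap(0, 4)): [7, 9, 1, 8, 5, 3, 2, 4, 0, 6]
After 5 (swap(2, 8)): [7, 9, 0, 8, 5, 3, 2, 4, 1, 6]
After 6 (swap(9, 4)): [7, 9, 0, 8, 6, 3, 2, 4, 1, 5]
After 7 (swap(8, 2)): [7, 9, 1, 8, 6, 3, 2, 4, 0, 5]
After 8 (reverse(0, 3)): [8, 1, 9, 7, 6, 3, 2, 4, 0, 5]
After 9 (swap(1, 2)): [8, 9, 1, 7, 6, 3, 2, 4, 0, 5]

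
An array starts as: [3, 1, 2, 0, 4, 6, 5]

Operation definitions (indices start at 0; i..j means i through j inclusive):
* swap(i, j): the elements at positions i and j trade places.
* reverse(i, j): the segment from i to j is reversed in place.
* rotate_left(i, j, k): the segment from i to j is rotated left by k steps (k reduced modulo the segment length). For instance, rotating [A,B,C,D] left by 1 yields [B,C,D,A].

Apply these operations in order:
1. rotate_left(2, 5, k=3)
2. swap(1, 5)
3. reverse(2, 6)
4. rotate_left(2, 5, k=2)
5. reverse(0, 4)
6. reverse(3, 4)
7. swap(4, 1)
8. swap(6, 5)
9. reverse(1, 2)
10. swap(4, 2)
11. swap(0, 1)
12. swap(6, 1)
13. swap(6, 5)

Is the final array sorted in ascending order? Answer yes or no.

Answer: yes

Derivation:
After 1 (rotate_left(2, 5, k=3)): [3, 1, 6, 2, 0, 4, 5]
After 2 (swap(1, 5)): [3, 4, 6, 2, 0, 1, 5]
After 3 (reverse(2, 6)): [3, 4, 5, 1, 0, 2, 6]
After 4 (rotate_left(2, 5, k=2)): [3, 4, 0, 2, 5, 1, 6]
After 5 (reverse(0, 4)): [5, 2, 0, 4, 3, 1, 6]
After 6 (reverse(3, 4)): [5, 2, 0, 3, 4, 1, 6]
After 7 (swap(4, 1)): [5, 4, 0, 3, 2, 1, 6]
After 8 (swap(6, 5)): [5, 4, 0, 3, 2, 6, 1]
After 9 (reverse(1, 2)): [5, 0, 4, 3, 2, 6, 1]
After 10 (swap(4, 2)): [5, 0, 2, 3, 4, 6, 1]
After 11 (swap(0, 1)): [0, 5, 2, 3, 4, 6, 1]
After 12 (swap(6, 1)): [0, 1, 2, 3, 4, 6, 5]
After 13 (swap(6, 5)): [0, 1, 2, 3, 4, 5, 6]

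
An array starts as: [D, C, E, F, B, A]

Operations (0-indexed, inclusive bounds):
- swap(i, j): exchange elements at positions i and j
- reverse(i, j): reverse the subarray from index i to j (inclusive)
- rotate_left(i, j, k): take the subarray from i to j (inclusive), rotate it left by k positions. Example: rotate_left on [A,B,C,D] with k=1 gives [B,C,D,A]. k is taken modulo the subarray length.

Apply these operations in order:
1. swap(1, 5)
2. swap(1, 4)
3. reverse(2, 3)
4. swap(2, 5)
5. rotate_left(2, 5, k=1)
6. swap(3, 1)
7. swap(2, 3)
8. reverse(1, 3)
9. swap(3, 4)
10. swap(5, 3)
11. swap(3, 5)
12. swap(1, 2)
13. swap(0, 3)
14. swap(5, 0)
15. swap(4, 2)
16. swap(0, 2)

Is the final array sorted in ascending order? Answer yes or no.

Answer: yes

Derivation:
After 1 (swap(1, 5)): [D, A, E, F, B, C]
After 2 (swap(1, 4)): [D, B, E, F, A, C]
After 3 (reverse(2, 3)): [D, B, F, E, A, C]
After 4 (swap(2, 5)): [D, B, C, E, A, F]
After 5 (rotate_left(2, 5, k=1)): [D, B, E, A, F, C]
After 6 (swap(3, 1)): [D, A, E, B, F, C]
After 7 (swap(2, 3)): [D, A, B, E, F, C]
After 8 (reverse(1, 3)): [D, E, B, A, F, C]
After 9 (swap(3, 4)): [D, E, B, F, A, C]
After 10 (swap(5, 3)): [D, E, B, C, A, F]
After 11 (swap(3, 5)): [D, E, B, F, A, C]
After 12 (swap(1, 2)): [D, B, E, F, A, C]
After 13 (swap(0, 3)): [F, B, E, D, A, C]
After 14 (swap(5, 0)): [C, B, E, D, A, F]
After 15 (swap(4, 2)): [C, B, A, D, E, F]
After 16 (swap(0, 2)): [A, B, C, D, E, F]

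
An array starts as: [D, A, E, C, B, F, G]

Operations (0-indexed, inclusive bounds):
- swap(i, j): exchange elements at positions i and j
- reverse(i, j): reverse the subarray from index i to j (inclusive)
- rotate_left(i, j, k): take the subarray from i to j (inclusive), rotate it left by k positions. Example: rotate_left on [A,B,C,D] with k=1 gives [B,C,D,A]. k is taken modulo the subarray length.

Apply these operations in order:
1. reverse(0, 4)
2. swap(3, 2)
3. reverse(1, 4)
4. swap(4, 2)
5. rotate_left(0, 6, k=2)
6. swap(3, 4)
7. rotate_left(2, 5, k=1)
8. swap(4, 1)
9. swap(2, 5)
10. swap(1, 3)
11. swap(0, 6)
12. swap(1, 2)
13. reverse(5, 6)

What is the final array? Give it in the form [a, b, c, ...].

Answer: [D, E, F, B, A, C, G]

Derivation:
After 1 (reverse(0, 4)): [B, C, E, A, D, F, G]
After 2 (swap(3, 2)): [B, C, A, E, D, F, G]
After 3 (reverse(1, 4)): [B, D, E, A, C, F, G]
After 4 (swap(4, 2)): [B, D, C, A, E, F, G]
After 5 (rotate_left(0, 6, k=2)): [C, A, E, F, G, B, D]
After 6 (swap(3, 4)): [C, A, E, G, F, B, D]
After 7 (rotate_left(2, 5, k=1)): [C, A, G, F, B, E, D]
After 8 (swap(4, 1)): [C, B, G, F, A, E, D]
After 9 (swap(2, 5)): [C, B, E, F, A, G, D]
After 10 (swap(1, 3)): [C, F, E, B, A, G, D]
After 11 (swap(0, 6)): [D, F, E, B, A, G, C]
After 12 (swap(1, 2)): [D, E, F, B, A, G, C]
After 13 (reverse(5, 6)): [D, E, F, B, A, C, G]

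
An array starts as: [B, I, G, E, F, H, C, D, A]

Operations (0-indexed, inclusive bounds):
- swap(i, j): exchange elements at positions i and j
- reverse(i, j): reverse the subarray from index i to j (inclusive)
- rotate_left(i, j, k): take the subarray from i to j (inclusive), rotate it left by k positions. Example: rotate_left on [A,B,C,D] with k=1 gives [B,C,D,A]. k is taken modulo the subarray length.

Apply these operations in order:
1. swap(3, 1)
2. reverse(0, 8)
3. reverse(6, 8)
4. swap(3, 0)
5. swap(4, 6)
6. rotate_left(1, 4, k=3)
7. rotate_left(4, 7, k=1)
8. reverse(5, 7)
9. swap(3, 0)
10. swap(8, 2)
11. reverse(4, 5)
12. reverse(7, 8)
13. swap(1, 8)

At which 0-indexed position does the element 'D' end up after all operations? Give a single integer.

Answer: 7

Derivation:
After 1 (swap(3, 1)): [B, E, G, I, F, H, C, D, A]
After 2 (reverse(0, 8)): [A, D, C, H, F, I, G, E, B]
After 3 (reverse(6, 8)): [A, D, C, H, F, I, B, E, G]
After 4 (swap(3, 0)): [H, D, C, A, F, I, B, E, G]
After 5 (swap(4, 6)): [H, D, C, A, B, I, F, E, G]
After 6 (rotate_left(1, 4, k=3)): [H, B, D, C, A, I, F, E, G]
After 7 (rotate_left(4, 7, k=1)): [H, B, D, C, I, F, E, A, G]
After 8 (reverse(5, 7)): [H, B, D, C, I, A, E, F, G]
After 9 (swap(3, 0)): [C, B, D, H, I, A, E, F, G]
After 10 (swap(8, 2)): [C, B, G, H, I, A, E, F, D]
After 11 (reverse(4, 5)): [C, B, G, H, A, I, E, F, D]
After 12 (reverse(7, 8)): [C, B, G, H, A, I, E, D, F]
After 13 (swap(1, 8)): [C, F, G, H, A, I, E, D, B]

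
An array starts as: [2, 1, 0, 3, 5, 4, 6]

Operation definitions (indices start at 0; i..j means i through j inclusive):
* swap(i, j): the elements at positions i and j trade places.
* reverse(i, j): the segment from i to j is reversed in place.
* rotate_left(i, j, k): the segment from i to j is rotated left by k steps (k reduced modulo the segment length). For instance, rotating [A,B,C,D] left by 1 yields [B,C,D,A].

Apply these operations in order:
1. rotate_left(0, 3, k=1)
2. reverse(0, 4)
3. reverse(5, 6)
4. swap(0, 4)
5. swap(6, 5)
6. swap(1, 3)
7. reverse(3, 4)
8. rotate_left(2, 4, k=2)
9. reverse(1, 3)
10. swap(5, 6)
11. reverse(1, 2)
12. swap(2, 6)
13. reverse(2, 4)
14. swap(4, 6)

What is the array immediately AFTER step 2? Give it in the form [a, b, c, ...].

After 1 (rotate_left(0, 3, k=1)): [1, 0, 3, 2, 5, 4, 6]
After 2 (reverse(0, 4)): [5, 2, 3, 0, 1, 4, 6]

Answer: [5, 2, 3, 0, 1, 4, 6]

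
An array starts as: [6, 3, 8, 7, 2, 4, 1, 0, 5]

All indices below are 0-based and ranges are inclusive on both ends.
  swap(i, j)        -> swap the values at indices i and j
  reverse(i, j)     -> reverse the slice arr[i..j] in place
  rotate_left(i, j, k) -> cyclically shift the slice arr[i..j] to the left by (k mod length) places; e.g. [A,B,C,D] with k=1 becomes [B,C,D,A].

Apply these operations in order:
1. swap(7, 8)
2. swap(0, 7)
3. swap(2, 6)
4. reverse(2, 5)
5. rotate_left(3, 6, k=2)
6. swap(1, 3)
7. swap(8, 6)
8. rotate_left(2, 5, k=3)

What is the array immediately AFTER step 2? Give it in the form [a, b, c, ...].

After 1 (swap(7, 8)): [6, 3, 8, 7, 2, 4, 1, 5, 0]
After 2 (swap(0, 7)): [5, 3, 8, 7, 2, 4, 1, 6, 0]

Answer: [5, 3, 8, 7, 2, 4, 1, 6, 0]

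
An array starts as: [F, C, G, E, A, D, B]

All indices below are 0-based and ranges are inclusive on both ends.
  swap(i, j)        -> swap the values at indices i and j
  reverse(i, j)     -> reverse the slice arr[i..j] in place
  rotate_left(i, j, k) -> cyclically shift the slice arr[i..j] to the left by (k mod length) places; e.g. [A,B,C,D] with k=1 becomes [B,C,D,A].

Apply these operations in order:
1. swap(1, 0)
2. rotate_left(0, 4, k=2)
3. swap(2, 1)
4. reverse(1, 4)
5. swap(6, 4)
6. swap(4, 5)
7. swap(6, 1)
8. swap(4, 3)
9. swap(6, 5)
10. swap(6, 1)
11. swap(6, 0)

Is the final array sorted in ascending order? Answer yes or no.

After 1 (swap(1, 0)): [C, F, G, E, A, D, B]
After 2 (rotate_left(0, 4, k=2)): [G, E, A, C, F, D, B]
After 3 (swap(2, 1)): [G, A, E, C, F, D, B]
After 4 (reverse(1, 4)): [G, F, C, E, A, D, B]
After 5 (swap(6, 4)): [G, F, C, E, B, D, A]
After 6 (swap(4, 5)): [G, F, C, E, D, B, A]
After 7 (swap(6, 1)): [G, A, C, E, D, B, F]
After 8 (swap(4, 3)): [G, A, C, D, E, B, F]
After 9 (swap(6, 5)): [G, A, C, D, E, F, B]
After 10 (swap(6, 1)): [G, B, C, D, E, F, A]
After 11 (swap(6, 0)): [A, B, C, D, E, F, G]

Answer: yes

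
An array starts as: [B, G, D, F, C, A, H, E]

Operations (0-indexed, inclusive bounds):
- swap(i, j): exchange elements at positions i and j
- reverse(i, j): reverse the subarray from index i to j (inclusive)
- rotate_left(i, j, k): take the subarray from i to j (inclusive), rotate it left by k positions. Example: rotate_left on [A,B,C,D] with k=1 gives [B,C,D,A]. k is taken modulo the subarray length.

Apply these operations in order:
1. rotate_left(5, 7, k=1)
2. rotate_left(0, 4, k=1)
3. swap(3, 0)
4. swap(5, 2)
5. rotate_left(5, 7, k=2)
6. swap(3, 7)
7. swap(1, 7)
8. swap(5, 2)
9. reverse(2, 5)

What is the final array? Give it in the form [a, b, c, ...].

After 1 (rotate_left(5, 7, k=1)): [B, G, D, F, C, H, E, A]
After 2 (rotate_left(0, 4, k=1)): [G, D, F, C, B, H, E, A]
After 3 (swap(3, 0)): [C, D, F, G, B, H, E, A]
After 4 (swap(5, 2)): [C, D, H, G, B, F, E, A]
After 5 (rotate_left(5, 7, k=2)): [C, D, H, G, B, A, F, E]
After 6 (swap(3, 7)): [C, D, H, E, B, A, F, G]
After 7 (swap(1, 7)): [C, G, H, E, B, A, F, D]
After 8 (swap(5, 2)): [C, G, A, E, B, H, F, D]
After 9 (reverse(2, 5)): [C, G, H, B, E, A, F, D]

Answer: [C, G, H, B, E, A, F, D]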